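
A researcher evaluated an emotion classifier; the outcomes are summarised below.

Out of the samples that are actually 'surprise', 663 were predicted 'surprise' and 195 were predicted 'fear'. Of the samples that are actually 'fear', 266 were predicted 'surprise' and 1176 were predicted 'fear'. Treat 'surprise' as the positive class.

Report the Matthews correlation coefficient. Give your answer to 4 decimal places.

MCC = (TP·TN − FP·FN) / √((TP+FP)(TP+FN)(TN+FP)(TN+FN))
Numerator = 663·1176 − 266·195 = 727818
Denominator = √(929·858·1442·1371) = √1575816766524 = 1255315.4052
MCC = 727818 / 1255315.4052 = 0.5798

0.5798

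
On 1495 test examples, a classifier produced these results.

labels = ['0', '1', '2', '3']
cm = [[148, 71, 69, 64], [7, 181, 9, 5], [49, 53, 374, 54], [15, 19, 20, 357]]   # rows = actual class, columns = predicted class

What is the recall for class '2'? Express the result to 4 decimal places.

recall = TP/(TP+FN).
2: TP=374, FN=49+53+54=156 → 374/530 = 0.70566

0.7057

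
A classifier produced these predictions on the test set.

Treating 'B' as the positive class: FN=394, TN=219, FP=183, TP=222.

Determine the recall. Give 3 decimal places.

Recall = TP/(TP+FN) = 222/(222+394) = 222/616 = 0.360

0.360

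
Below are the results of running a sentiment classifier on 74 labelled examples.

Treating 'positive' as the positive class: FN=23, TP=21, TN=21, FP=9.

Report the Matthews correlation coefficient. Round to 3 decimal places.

MCC = (TP·TN − FP·FN) / √((TP+FP)(TP+FN)(TN+FP)(TN+FN))
Numerator = 21·21 − 9·23 = 234
Denominator = √(30·44·30·44) = √1742400 = 1320.0000
MCC = 234 / 1320.0000 = 0.177

0.177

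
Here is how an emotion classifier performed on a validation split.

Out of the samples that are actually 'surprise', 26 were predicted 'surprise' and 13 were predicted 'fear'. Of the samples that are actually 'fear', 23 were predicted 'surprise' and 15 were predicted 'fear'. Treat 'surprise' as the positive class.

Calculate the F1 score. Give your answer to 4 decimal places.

Precision = TP/(TP+FP) = 26/49 = 0.5306
Recall = TP/(TP+FN) = 26/39 = 0.6667
F1 = 2·TP/(2·TP+FP+FN) = 52/88 = 0.5909

0.5909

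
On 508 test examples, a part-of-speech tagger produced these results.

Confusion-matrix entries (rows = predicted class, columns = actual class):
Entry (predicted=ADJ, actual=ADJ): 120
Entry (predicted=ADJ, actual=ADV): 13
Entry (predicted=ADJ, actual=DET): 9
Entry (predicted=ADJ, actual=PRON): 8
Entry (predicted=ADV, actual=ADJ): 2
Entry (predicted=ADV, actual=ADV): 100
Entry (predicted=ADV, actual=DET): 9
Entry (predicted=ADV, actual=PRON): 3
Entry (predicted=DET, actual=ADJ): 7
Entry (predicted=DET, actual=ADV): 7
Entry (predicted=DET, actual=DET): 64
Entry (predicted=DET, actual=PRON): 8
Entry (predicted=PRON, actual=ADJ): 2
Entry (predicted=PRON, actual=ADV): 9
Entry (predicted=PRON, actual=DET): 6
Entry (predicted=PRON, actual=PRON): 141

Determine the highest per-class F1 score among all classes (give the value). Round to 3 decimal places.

Per-class F1 score (2·TP/(2·TP+FP+FN)):
  ADJ: TP=120, FP=13+9+8=30, FN=2+7+2=11 → 240/281 = 0.8541
  ADV: TP=100, FP=2+9+3=14, FN=13+7+9=29 → 200/243 = 0.8230
  DET: TP=64, FP=7+7+8=22, FN=9+9+6=24 → 128/174 = 0.7356
  PRON: TP=141, FP=2+9+6=17, FN=8+3+8=19 → 282/318 = 0.8868
Highest is class 'PRON' with F1 score = 0.887.

0.887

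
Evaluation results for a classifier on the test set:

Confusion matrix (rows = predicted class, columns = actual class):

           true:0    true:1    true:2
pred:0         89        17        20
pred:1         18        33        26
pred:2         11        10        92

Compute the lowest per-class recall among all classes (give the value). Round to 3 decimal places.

0.550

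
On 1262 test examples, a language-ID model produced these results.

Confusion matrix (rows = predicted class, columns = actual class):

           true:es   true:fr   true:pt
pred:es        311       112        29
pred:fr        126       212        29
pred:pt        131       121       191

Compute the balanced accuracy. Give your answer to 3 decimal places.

0.597

Balanced accuracy = mean of per-class recall.
  es: recall = 311/568 = 0.5475
  fr: recall = 212/445 = 0.4764
  pt: recall = 191/249 = 0.7671
Mean = (0.5475 + 0.4764 + 0.7671) / 3 = 0.597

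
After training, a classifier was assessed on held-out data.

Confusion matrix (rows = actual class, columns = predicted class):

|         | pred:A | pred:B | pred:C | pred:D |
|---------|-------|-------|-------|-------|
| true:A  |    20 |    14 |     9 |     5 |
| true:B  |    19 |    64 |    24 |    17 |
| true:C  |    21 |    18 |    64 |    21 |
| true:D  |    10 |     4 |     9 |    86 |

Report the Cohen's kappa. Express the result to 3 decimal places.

Observed agreement pₒ = trace/N = 234/405 = 0.5778
Expected agreement pₑ = Σ (rowᵢ·colᵢ)/N² = (48·70 + 124·100 + 124·106 + 109·129)/405² = 0.2619
κ = (pₒ − pₑ)/(1 − pₑ) = (0.5778 − 0.2619)/(1 − 0.2619) = 0.428

0.428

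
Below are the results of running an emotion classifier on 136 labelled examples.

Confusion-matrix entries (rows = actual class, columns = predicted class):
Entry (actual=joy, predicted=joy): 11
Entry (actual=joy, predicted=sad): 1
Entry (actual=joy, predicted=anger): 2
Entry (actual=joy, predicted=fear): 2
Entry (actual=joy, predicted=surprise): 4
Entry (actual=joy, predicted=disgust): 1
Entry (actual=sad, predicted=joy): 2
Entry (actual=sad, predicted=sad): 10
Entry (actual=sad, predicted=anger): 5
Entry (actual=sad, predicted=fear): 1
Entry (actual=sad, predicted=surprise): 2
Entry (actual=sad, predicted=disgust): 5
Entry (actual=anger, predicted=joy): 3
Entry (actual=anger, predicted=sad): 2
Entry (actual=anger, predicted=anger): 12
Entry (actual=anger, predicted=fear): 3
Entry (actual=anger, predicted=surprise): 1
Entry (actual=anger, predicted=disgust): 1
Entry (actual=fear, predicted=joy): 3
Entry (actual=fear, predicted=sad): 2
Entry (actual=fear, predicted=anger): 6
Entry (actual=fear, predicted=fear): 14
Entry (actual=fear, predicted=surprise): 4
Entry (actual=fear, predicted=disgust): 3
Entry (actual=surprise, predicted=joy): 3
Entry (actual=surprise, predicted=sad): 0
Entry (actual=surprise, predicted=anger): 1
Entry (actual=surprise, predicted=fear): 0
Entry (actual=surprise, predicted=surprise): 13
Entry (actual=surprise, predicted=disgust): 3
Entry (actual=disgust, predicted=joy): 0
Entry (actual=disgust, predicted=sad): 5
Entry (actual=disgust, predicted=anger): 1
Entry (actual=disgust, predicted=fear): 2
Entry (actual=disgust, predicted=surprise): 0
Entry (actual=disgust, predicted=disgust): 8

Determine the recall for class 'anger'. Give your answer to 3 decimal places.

0.545

Take TP from the diagonal, FP from the rest of the 'anger' prediction marginal, FN from the rest of the 'anger' actual marginal.
recall = TP/(TP+FN).
anger: TP=12, FN=3+2+3+1+1=10 → 12/22 = 0.5455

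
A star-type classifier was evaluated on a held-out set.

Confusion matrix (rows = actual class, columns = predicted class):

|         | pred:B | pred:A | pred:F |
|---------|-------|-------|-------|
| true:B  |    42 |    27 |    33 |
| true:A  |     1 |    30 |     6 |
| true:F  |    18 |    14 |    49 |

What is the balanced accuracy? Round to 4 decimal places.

0.6092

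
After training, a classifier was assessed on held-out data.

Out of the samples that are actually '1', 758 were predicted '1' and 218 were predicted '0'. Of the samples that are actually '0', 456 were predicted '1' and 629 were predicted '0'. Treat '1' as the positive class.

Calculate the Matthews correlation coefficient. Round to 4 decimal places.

MCC = (TP·TN − FP·FN) / √((TP+FP)(TP+FN)(TN+FP)(TN+FN))
Numerator = 758·629 − 456·218 = 377374
Denominator = √(1214·976·1085·847) = √1088884091680 = 1043496.0909
MCC = 377374 / 1043496.0909 = 0.3616

0.3616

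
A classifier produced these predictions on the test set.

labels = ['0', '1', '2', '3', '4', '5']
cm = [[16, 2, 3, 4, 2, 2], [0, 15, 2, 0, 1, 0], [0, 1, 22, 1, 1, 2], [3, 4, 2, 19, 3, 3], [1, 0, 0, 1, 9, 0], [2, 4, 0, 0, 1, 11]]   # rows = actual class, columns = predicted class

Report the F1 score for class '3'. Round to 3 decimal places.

0.644

One-vs-rest for '3': TP = diagonal; FP = other classes predicted '3'; FN = '3' predicted as other.
F1 score = 2·TP/(2·TP+FP+FN).
3: TP=19, FP=4+0+1+1+0=6, FN=3+4+2+3+3=15 → 38/59 = 0.6441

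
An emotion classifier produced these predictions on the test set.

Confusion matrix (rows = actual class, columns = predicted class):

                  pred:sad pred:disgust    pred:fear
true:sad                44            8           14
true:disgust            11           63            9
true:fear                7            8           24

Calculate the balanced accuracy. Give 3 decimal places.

0.680

Balanced accuracy = mean of per-class recall.
  sad: recall = 44/66 = 0.6667
  disgust: recall = 63/83 = 0.7590
  fear: recall = 24/39 = 0.6154
Mean = (0.6667 + 0.7590 + 0.6154) / 3 = 0.680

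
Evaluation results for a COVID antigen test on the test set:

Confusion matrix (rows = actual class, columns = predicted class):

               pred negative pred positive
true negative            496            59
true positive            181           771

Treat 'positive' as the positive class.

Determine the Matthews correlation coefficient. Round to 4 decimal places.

0.6822

MCC = (TP·TN − FP·FN) / √((TP+FP)(TP+FN)(TN+FP)(TN+FN))
Numerator = 771·496 − 59·181 = 371737
Denominator = √(830·952·555·677) = √296890767600 = 544876.8371
MCC = 371737 / 544876.8371 = 0.6822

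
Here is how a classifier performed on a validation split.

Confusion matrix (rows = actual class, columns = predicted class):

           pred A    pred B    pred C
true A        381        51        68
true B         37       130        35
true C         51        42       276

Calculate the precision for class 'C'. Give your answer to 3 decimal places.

0.728

precision = TP/(TP+FP).
C: TP=276, FP=68+35=103 → 276/379 = 0.7282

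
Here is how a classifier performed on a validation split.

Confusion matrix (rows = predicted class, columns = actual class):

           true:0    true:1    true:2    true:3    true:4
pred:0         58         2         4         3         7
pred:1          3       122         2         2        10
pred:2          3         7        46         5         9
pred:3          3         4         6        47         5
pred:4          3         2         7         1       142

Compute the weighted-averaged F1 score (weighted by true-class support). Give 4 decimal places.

0.8269

Per-class F1 score (2·TP/(2·TP+FP+FN)):
  0: TP=58, FP=2+4+3+7=16, FN=3+3+3+3=12 → 116/144 = 0.80556
  1: TP=122, FP=3+2+2+10=17, FN=2+7+4+2=15 → 244/276 = 0.88406
  2: TP=46, FP=3+7+5+9=24, FN=4+2+6+7=19 → 92/135 = 0.68148
  3: TP=47, FP=3+4+6+5=18, FN=3+2+5+1=11 → 94/123 = 0.76423
  4: TP=142, FP=3+2+7+1=13, FN=7+10+9+5=31 → 284/328 = 0.86585
Weighted-F1 score = Σ (supportᵢ/N)·F1 scoreᵢ with N=503: (70/503)·0.80556 + (137/503)·0.88406 + (65/503)·0.68148 + (58/503)·0.76423 + (173/503)·0.86585 = 0.8269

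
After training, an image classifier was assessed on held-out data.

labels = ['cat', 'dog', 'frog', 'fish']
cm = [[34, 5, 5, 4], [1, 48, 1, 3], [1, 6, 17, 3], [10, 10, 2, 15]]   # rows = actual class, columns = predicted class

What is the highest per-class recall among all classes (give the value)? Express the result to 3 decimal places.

Per-class recall (TP/(TP+FN)):
  cat: TP=34, FN=5+5+4=14 → 34/48 = 0.7083
  dog: TP=48, FN=1+1+3=5 → 48/53 = 0.9057
  frog: TP=17, FN=1+6+3=10 → 17/27 = 0.6296
  fish: TP=15, FN=10+10+2=22 → 15/37 = 0.4054
Highest is class 'dog' with recall = 0.906.

0.906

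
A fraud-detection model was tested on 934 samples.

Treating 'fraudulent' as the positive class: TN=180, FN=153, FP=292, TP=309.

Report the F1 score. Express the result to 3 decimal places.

Precision = TP/(TP+FP) = 309/601 = 0.5141
Recall = TP/(TP+FN) = 309/462 = 0.6688
F1 = 2·TP/(2·TP+FP+FN) = 618/1063 = 0.581

0.581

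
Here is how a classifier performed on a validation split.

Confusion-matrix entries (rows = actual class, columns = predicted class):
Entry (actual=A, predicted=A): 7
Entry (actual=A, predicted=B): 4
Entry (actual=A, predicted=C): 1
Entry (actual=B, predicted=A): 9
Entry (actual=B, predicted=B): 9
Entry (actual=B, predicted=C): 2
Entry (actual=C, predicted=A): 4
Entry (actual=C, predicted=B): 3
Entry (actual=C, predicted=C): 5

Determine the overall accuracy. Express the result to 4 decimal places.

0.4773

Accuracy = trace / total = (7+9+5=21) / 44 = 21/44 = 0.4773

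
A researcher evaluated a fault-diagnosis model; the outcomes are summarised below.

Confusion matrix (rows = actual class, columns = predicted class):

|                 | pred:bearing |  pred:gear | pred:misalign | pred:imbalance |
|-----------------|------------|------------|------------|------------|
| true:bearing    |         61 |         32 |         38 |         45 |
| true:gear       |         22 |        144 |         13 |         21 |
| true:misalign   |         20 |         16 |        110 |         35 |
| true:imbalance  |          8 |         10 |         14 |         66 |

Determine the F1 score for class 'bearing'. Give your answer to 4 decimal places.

0.4251

F1 score = 2·TP/(2·TP+FP+FN).
bearing: TP=61, FP=22+20+8=50, FN=32+38+45=115 → 122/287 = 0.42509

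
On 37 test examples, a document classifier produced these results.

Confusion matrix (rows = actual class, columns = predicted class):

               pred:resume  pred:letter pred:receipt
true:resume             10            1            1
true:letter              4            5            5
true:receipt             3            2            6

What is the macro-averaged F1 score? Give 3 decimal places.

0.555

Per-class F1 score (2·TP/(2·TP+FP+FN)):
  resume: TP=10, FP=4+3=7, FN=1+1=2 → 20/29 = 0.6897
  letter: TP=5, FP=1+2=3, FN=4+5=9 → 10/22 = 0.4545
  receipt: TP=6, FP=1+5=6, FN=3+2=5 → 12/23 = 0.5217
Macro-F1 score = mean = (0.6897 + 0.4545 + 0.5217) / 3 = 0.555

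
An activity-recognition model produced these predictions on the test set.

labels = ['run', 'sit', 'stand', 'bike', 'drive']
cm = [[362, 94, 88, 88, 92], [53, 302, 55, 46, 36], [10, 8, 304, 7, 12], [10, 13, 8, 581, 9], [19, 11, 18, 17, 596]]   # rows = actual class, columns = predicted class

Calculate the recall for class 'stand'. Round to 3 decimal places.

0.891

Take TP from the diagonal, FP from the rest of the 'stand' prediction marginal, FN from the rest of the 'stand' actual marginal.
recall = TP/(TP+FN).
stand: TP=304, FN=10+8+7+12=37 → 304/341 = 0.8915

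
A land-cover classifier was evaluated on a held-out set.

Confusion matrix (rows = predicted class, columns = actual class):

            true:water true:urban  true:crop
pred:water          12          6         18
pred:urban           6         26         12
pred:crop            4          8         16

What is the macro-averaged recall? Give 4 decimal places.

0.5144

Per-class recall (TP/(TP+FN)):
  water: TP=12, FN=6+4=10 → 12/22 = 0.54545
  urban: TP=26, FN=6+8=14 → 26/40 = 0.65000
  crop: TP=16, FN=18+12=30 → 16/46 = 0.34783
Macro-recall = mean = (0.54545 + 0.65000 + 0.34783) / 3 = 0.5144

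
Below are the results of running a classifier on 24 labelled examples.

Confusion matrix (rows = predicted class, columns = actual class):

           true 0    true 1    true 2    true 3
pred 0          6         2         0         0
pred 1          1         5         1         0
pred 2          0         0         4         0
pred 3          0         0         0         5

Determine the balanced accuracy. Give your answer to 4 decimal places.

Balanced accuracy = mean of per-class recall.
  0: recall = 6/7 = 0.85714
  1: recall = 5/7 = 0.71429
  2: recall = 4/5 = 0.80000
  3: recall = 5/5 = 1.00000
Mean = (0.85714 + 0.71429 + 0.80000 + 1.00000) / 4 = 0.8429

0.8429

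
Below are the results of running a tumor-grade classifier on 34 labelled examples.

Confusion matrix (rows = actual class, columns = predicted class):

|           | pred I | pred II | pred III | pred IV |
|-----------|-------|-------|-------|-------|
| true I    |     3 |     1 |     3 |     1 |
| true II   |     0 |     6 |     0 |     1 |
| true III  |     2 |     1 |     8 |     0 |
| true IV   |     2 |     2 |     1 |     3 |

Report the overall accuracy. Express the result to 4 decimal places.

0.5882

Accuracy = trace / total = (3+6+8+3=20) / 34 = 20/34 = 0.5882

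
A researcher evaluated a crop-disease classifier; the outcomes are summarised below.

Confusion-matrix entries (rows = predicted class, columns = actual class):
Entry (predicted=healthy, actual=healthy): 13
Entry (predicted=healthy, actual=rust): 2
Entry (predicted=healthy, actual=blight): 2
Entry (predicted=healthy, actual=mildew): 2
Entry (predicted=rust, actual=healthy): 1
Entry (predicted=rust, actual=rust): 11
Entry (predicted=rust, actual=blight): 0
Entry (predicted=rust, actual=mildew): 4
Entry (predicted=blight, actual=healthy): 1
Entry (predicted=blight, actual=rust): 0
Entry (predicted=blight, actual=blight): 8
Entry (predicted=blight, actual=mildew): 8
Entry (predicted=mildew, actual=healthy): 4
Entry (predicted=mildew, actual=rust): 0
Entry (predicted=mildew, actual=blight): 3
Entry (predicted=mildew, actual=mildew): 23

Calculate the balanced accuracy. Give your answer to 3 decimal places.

Balanced accuracy = mean of per-class recall.
  healthy: recall = 13/19 = 0.6842
  rust: recall = 11/13 = 0.8462
  blight: recall = 8/13 = 0.6154
  mildew: recall = 23/37 = 0.6216
Mean = (0.6842 + 0.8462 + 0.6154 + 0.6216) / 4 = 0.692

0.692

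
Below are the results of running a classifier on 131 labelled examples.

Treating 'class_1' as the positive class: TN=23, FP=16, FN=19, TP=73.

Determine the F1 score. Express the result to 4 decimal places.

Precision = TP/(TP+FP) = 73/89 = 0.8202
Recall = TP/(TP+FN) = 73/92 = 0.7935
F1 = 2·TP/(2·TP+FP+FN) = 146/181 = 0.8066

0.8066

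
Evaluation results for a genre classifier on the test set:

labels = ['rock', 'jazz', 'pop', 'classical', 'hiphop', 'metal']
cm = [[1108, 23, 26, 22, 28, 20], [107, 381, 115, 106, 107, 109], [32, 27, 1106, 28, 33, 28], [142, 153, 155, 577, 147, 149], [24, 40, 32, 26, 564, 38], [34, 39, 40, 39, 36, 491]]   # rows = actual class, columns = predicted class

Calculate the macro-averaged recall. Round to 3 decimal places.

Per-class recall (TP/(TP+FN)):
  rock: TP=1108, FN=23+26+22+28+20=119 → 1108/1227 = 0.9030
  jazz: TP=381, FN=107+115+106+107+109=544 → 381/925 = 0.4119
  pop: TP=1106, FN=32+27+28+33+28=148 → 1106/1254 = 0.8820
  classical: TP=577, FN=142+153+155+147+149=746 → 577/1323 = 0.4361
  hiphop: TP=564, FN=24+40+32+26+38=160 → 564/724 = 0.7790
  metal: TP=491, FN=34+39+40+39+36=188 → 491/679 = 0.7231
Macro-recall = mean = (0.9030 + 0.4119 + 0.8820 + 0.4361 + 0.7790 + 0.7231) / 6 = 0.689

0.689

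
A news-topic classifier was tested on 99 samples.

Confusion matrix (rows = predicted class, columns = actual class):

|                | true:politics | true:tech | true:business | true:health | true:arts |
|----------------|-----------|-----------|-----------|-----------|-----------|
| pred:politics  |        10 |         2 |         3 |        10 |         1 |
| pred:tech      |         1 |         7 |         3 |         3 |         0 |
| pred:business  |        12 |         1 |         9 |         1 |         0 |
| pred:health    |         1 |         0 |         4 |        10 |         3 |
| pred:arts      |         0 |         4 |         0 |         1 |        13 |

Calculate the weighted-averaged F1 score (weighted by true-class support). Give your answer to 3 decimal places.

0.495

Per-class F1 score (2·TP/(2·TP+FP+FN)):
  politics: TP=10, FP=2+3+10+1=16, FN=1+12+1+0=14 → 20/50 = 0.4000
  tech: TP=7, FP=1+3+3+0=7, FN=2+1+0+4=7 → 14/28 = 0.5000
  business: TP=9, FP=12+1+1+0=14, FN=3+3+4+0=10 → 18/42 = 0.4286
  health: TP=10, FP=1+0+4+3=8, FN=10+3+1+1=15 → 20/43 = 0.4651
  arts: TP=13, FP=0+4+0+1=5, FN=1+0+0+3=4 → 26/35 = 0.7429
Weighted-F1 score = Σ (supportᵢ/N)·F1 scoreᵢ with N=99: (24/99)·0.4000 + (14/99)·0.5000 + (19/99)·0.4286 + (25/99)·0.4651 + (17/99)·0.7429 = 0.495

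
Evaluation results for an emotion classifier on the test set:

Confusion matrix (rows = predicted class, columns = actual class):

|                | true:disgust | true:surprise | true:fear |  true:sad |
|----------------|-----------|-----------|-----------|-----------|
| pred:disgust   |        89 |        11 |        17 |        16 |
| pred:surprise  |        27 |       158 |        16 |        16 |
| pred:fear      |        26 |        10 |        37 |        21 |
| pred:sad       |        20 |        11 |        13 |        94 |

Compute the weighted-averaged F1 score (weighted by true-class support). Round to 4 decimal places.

Per-class F1 score (2·TP/(2·TP+FP+FN)):
  disgust: TP=89, FP=11+17+16=44, FN=27+26+20=73 → 178/295 = 0.60339
  surprise: TP=158, FP=27+16+16=59, FN=11+10+11=32 → 316/407 = 0.77641
  fear: TP=37, FP=26+10+21=57, FN=17+16+13=46 → 74/177 = 0.41808
  sad: TP=94, FP=20+11+13=44, FN=16+16+21=53 → 188/285 = 0.65965
Weighted-F1 score = Σ (supportᵢ/N)·F1 scoreᵢ with N=582: (162/582)·0.60339 + (190/582)·0.77641 + (83/582)·0.41808 + (147/582)·0.65965 = 0.6477

0.6477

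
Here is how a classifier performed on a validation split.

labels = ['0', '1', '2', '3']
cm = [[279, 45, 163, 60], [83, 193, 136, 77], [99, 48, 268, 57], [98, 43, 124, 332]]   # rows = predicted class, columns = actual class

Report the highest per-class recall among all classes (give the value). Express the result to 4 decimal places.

Per-class recall (TP/(TP+FN)):
  0: TP=279, FN=83+99+98=280 → 279/559 = 0.49911
  1: TP=193, FN=45+48+43=136 → 193/329 = 0.58663
  2: TP=268, FN=163+136+124=423 → 268/691 = 0.38784
  3: TP=332, FN=60+77+57=194 → 332/526 = 0.63118
Highest is class '3' with recall = 0.6312.

0.6312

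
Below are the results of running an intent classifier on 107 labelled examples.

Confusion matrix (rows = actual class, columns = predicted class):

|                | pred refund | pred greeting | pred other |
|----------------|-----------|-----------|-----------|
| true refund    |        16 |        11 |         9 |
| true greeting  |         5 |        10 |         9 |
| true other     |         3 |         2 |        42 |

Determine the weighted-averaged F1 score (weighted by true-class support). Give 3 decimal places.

0.620

Per-class F1 score (2·TP/(2·TP+FP+FN)):
  refund: TP=16, FP=5+3=8, FN=11+9=20 → 32/60 = 0.5333
  greeting: TP=10, FP=11+2=13, FN=5+9=14 → 20/47 = 0.4255
  other: TP=42, FP=9+9=18, FN=3+2=5 → 84/107 = 0.7850
Weighted-F1 score = Σ (supportᵢ/N)·F1 scoreᵢ with N=107: (36/107)·0.5333 + (24/107)·0.4255 + (47/107)·0.7850 = 0.620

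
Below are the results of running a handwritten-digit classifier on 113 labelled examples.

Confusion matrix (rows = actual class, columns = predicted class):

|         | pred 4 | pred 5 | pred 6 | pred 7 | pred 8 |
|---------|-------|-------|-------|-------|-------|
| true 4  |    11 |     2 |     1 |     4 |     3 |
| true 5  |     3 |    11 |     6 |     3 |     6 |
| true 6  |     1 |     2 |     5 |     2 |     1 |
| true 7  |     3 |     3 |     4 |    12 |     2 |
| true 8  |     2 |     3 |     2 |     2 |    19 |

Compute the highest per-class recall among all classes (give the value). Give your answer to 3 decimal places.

0.679

Per-class recall (TP/(TP+FN)):
  4: TP=11, FN=2+1+4+3=10 → 11/21 = 0.5238
  5: TP=11, FN=3+6+3+6=18 → 11/29 = 0.3793
  6: TP=5, FN=1+2+2+1=6 → 5/11 = 0.4545
  7: TP=12, FN=3+3+4+2=12 → 12/24 = 0.5000
  8: TP=19, FN=2+3+2+2=9 → 19/28 = 0.6786
Highest is class '8' with recall = 0.679.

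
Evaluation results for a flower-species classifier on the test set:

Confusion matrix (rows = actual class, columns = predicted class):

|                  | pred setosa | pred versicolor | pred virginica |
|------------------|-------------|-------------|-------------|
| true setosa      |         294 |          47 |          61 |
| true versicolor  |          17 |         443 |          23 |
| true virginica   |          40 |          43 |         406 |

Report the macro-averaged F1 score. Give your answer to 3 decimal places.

0.827

Per-class F1 score (2·TP/(2·TP+FP+FN)):
  setosa: TP=294, FP=17+40=57, FN=47+61=108 → 588/753 = 0.7809
  versicolor: TP=443, FP=47+43=90, FN=17+23=40 → 886/1016 = 0.8720
  virginica: TP=406, FP=61+23=84, FN=40+43=83 → 812/979 = 0.8294
Macro-F1 score = mean = (0.7809 + 0.8720 + 0.8294) / 3 = 0.827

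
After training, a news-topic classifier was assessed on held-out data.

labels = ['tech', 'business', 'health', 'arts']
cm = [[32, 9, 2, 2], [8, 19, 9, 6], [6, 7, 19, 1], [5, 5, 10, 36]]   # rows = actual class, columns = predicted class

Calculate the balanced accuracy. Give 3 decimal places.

Balanced accuracy = mean of per-class recall.
  tech: recall = 32/45 = 0.7111
  business: recall = 19/42 = 0.4524
  health: recall = 19/33 = 0.5758
  arts: recall = 36/56 = 0.6429
Mean = (0.7111 + 0.4524 + 0.5758 + 0.6429) / 4 = 0.596

0.596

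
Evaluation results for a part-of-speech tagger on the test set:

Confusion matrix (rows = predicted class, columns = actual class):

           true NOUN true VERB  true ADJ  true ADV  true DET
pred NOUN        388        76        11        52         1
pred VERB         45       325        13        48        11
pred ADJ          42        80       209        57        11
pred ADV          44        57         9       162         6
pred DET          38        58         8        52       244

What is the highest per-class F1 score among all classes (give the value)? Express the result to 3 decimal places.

0.725

Per-class F1 score (2·TP/(2·TP+FP+FN)):
  NOUN: TP=388, FP=76+11+52+1=140, FN=45+42+44+38=169 → 776/1085 = 0.7152
  VERB: TP=325, FP=45+13+48+11=117, FN=76+80+57+58=271 → 650/1038 = 0.6262
  ADJ: TP=209, FP=42+80+57+11=190, FN=11+13+9+8=41 → 418/649 = 0.6441
  ADV: TP=162, FP=44+57+9+6=116, FN=52+48+57+52=209 → 324/649 = 0.4992
  DET: TP=244, FP=38+58+8+52=156, FN=1+11+11+6=29 → 488/673 = 0.7251
Highest is class 'DET' with F1 score = 0.725.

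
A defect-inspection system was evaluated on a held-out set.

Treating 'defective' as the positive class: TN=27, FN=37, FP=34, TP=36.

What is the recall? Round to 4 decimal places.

0.4932

Recall = TP/(TP+FN) = 36/(36+37) = 36/73 = 0.4932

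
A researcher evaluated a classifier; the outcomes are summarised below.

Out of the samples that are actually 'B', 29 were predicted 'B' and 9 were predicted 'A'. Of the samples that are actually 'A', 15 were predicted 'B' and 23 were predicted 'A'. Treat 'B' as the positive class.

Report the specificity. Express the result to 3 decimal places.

0.605

Specificity = TN/(TN+FP) = 23/(23+15) = 0.605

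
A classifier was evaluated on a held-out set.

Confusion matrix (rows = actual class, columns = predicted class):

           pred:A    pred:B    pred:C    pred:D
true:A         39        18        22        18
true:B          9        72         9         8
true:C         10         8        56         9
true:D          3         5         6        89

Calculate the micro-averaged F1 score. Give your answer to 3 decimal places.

Micro-averaging pools counts across classes: ΣTP=256, ΣFP=125, ΣFN=125.
Micro-F1 score = 2·TP/(2·TP+FP+FN) on pooled counts = 0.672 (equals overall accuracy in single-label multiclass).

0.672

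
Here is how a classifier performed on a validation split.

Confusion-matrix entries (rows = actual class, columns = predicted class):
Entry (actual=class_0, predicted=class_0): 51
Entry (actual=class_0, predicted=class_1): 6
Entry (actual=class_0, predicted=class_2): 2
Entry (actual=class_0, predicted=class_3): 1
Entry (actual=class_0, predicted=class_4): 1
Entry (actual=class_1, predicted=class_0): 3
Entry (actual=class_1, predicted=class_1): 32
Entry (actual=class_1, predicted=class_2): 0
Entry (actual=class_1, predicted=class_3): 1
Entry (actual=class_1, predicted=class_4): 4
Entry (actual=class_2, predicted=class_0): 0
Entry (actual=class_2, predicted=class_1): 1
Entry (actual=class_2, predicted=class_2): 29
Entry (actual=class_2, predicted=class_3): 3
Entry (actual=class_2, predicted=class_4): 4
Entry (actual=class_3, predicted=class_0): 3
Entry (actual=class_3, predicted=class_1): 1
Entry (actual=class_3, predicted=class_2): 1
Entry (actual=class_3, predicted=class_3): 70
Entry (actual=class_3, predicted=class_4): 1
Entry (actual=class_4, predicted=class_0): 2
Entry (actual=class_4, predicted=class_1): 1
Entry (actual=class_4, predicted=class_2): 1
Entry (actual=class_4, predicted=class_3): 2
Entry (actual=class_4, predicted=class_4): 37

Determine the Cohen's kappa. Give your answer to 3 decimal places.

Observed agreement pₒ = trace/N = 219/257 = 0.8521
Expected agreement pₑ = Σ (rowᵢ·colᵢ)/N² = (61·59 + 40·41 + 37·33 + 76·77 + 43·47)/257² = 0.2170
κ = (pₒ − pₑ)/(1 − pₑ) = (0.8521 − 0.2170)/(1 − 0.2170) = 0.811

0.811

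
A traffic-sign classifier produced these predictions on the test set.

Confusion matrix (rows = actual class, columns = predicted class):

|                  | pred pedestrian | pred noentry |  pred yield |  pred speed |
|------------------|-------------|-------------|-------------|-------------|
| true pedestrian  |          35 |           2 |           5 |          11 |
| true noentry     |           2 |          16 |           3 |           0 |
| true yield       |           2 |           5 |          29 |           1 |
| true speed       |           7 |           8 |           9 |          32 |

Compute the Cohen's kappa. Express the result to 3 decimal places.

Observed agreement pₒ = trace/N = 112/167 = 0.6707
Expected agreement pₑ = Σ (rowᵢ·colᵢ)/N² = (53·46 + 21·31 + 37·46 + 56·44)/167² = 0.2601
κ = (pₒ − pₑ)/(1 − pₑ) = (0.6707 − 0.2601)/(1 − 0.2601) = 0.555

0.555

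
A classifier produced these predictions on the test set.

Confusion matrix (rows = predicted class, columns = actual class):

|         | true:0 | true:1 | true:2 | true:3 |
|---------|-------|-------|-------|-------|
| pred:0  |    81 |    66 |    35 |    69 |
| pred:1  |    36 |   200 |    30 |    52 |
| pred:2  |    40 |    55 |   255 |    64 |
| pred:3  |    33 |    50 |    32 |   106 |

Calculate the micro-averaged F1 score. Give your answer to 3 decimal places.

0.533

Micro-averaging pools counts across classes: ΣTP=642, ΣFP=562, ΣFN=562.
Micro-F1 score = 2·TP/(2·TP+FP+FN) on pooled counts = 0.533 (equals overall accuracy in single-label multiclass).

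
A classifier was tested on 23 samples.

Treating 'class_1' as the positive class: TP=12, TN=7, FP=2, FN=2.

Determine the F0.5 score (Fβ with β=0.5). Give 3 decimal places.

Fβ = (1+β²)·TP / ((1+β²)·TP + β²·FN + FP), with β²=1/4
= 1.25·12 / (1.25·12 + 0.25·2 + 2) = 0.857

0.857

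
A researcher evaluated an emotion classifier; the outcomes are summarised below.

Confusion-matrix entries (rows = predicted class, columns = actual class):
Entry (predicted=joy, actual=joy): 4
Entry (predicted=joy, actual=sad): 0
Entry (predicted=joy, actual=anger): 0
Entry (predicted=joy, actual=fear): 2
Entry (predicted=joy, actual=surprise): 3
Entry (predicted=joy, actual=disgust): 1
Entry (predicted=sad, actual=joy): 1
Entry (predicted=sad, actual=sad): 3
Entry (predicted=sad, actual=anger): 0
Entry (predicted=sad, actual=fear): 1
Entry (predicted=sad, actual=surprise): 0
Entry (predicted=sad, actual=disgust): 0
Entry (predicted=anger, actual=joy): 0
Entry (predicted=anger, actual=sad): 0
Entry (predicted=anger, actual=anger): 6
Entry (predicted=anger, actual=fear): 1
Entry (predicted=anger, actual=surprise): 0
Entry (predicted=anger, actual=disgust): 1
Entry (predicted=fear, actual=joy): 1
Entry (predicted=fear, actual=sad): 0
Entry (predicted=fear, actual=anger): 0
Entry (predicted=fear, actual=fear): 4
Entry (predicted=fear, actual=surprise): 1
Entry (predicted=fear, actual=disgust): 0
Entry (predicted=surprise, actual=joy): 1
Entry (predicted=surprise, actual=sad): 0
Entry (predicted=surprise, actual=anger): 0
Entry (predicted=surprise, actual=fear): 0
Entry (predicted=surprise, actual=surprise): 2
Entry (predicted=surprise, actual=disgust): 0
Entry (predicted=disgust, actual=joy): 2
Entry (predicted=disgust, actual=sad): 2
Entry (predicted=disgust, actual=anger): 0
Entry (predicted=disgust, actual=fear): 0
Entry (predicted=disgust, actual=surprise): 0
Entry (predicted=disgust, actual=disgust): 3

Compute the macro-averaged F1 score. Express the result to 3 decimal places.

Per-class F1 score (2·TP/(2·TP+FP+FN)):
  joy: TP=4, FP=0+0+2+3+1=6, FN=1+0+1+1+2=5 → 8/19 = 0.4211
  sad: TP=3, FP=1+0+1+0+0=2, FN=0+0+0+0+2=2 → 6/10 = 0.6000
  anger: TP=6, FP=0+0+1+0+1=2, FN=0+0+0+0+0=0 → 12/14 = 0.8571
  fear: TP=4, FP=1+0+0+1+0=2, FN=2+1+1+0+0=4 → 8/14 = 0.5714
  surprise: TP=2, FP=1+0+0+0+0=1, FN=3+0+0+1+0=4 → 4/9 = 0.4444
  disgust: TP=3, FP=2+2+0+0+0=4, FN=1+0+1+0+0=2 → 6/12 = 0.5000
Macro-F1 score = mean = (0.4211 + 0.6000 + 0.8571 + 0.5714 + 0.4444 + 0.5000) / 6 = 0.566

0.566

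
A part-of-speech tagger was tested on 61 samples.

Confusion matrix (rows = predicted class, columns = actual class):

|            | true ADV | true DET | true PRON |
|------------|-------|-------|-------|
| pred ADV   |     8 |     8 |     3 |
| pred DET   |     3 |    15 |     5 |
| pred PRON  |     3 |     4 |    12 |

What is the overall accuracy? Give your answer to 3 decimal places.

0.574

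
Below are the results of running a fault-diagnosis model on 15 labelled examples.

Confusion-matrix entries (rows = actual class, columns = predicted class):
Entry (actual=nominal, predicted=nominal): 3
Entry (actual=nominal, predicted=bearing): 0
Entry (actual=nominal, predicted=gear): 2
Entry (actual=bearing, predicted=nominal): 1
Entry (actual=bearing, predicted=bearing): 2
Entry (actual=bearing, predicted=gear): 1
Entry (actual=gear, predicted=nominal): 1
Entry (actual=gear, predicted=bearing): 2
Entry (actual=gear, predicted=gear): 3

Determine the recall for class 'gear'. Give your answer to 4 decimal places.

Take TP from the diagonal, FP from the rest of the 'gear' prediction marginal, FN from the rest of the 'gear' actual marginal.
recall = TP/(TP+FN).
gear: TP=3, FN=1+2=3 → 3/6 = 0.50000

0.5000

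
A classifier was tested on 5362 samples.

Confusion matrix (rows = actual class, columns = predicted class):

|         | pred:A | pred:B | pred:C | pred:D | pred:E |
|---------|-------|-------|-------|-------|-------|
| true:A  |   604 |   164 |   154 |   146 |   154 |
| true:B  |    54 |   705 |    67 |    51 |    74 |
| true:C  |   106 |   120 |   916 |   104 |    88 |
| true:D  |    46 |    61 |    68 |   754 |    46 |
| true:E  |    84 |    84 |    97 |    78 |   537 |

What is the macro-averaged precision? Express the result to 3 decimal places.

0.653

Per-class precision (TP/(TP+FP)):
  A: TP=604, FP=54+106+46+84=290 → 604/894 = 0.6756
  B: TP=705, FP=164+120+61+84=429 → 705/1134 = 0.6217
  C: TP=916, FP=154+67+68+97=386 → 916/1302 = 0.7035
  D: TP=754, FP=146+51+104+78=379 → 754/1133 = 0.6655
  E: TP=537, FP=154+74+88+46=362 → 537/899 = 0.5973
Macro-precision = mean = (0.6756 + 0.6217 + 0.7035 + 0.6655 + 0.5973) / 5 = 0.653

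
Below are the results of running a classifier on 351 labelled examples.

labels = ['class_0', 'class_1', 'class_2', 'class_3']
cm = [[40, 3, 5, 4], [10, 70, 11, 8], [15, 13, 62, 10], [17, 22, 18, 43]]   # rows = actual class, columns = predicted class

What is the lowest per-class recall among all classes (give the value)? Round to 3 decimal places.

0.430

Per-class recall (TP/(TP+FN)):
  class_0: TP=40, FN=3+5+4=12 → 40/52 = 0.7692
  class_1: TP=70, FN=10+11+8=29 → 70/99 = 0.7071
  class_2: TP=62, FN=15+13+10=38 → 62/100 = 0.6200
  class_3: TP=43, FN=17+22+18=57 → 43/100 = 0.4300
Lowest is class 'class_3' with recall = 0.430.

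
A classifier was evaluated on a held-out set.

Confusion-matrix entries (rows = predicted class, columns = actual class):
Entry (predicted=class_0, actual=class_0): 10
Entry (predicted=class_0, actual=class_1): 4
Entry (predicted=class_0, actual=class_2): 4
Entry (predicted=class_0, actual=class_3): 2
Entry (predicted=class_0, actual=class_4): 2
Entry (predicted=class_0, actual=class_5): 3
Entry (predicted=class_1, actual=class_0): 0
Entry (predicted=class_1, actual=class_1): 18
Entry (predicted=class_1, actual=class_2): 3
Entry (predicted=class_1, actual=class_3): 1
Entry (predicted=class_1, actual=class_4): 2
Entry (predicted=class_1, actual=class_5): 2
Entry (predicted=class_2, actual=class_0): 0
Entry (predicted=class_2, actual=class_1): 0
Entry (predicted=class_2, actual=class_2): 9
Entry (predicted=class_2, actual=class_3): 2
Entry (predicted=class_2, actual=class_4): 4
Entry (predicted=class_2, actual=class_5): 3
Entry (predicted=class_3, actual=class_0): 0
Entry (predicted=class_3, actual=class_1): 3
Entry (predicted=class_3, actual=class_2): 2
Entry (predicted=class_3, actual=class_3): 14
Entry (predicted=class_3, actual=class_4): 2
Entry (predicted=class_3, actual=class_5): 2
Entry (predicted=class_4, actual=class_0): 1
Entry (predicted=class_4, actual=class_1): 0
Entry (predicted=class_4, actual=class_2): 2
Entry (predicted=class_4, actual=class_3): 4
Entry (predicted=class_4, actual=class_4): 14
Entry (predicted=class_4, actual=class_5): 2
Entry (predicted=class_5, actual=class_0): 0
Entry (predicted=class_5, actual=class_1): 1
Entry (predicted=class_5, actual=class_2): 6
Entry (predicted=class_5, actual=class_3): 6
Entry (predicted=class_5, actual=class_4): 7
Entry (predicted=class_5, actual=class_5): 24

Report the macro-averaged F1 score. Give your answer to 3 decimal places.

Per-class F1 score (2·TP/(2·TP+FP+FN)):
  class_0: TP=10, FP=4+4+2+2+3=15, FN=0+0+0+1+0=1 → 20/36 = 0.5556
  class_1: TP=18, FP=0+3+1+2+2=8, FN=4+0+3+0+1=8 → 36/52 = 0.6923
  class_2: TP=9, FP=0+0+2+4+3=9, FN=4+3+2+2+6=17 → 18/44 = 0.4091
  class_3: TP=14, FP=0+3+2+2+2=9, FN=2+1+2+4+6=15 → 28/52 = 0.5385
  class_4: TP=14, FP=1+0+2+4+2=9, FN=2+2+4+2+7=17 → 28/54 = 0.5185
  class_5: TP=24, FP=0+1+6+6+7=20, FN=3+2+3+2+2=12 → 48/80 = 0.6000
Macro-F1 score = mean = (0.5556 + 0.6923 + 0.4091 + 0.5385 + 0.5185 + 0.6000) / 6 = 0.552

0.552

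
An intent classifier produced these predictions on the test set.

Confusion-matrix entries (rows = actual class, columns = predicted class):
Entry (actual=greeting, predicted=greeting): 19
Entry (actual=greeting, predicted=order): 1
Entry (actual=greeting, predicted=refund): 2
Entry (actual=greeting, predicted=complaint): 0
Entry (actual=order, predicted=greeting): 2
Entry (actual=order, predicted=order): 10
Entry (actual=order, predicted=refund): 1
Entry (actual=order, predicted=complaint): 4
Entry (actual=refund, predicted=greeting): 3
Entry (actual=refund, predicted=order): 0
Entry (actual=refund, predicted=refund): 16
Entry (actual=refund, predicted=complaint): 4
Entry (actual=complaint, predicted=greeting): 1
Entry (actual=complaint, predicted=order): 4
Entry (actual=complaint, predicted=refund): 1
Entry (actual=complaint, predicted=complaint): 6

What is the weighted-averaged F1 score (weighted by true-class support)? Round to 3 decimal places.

Per-class F1 score (2·TP/(2·TP+FP+FN)):
  greeting: TP=19, FP=2+3+1=6, FN=1+2+0=3 → 38/47 = 0.8085
  order: TP=10, FP=1+0+4=5, FN=2+1+4=7 → 20/32 = 0.6250
  refund: TP=16, FP=2+1+1=4, FN=3+0+4=7 → 32/43 = 0.7442
  complaint: TP=6, FP=0+4+4=8, FN=1+4+1=6 → 12/26 = 0.4615
Weighted-F1 score = Σ (supportᵢ/N)·F1 scoreᵢ with N=74: (22/74)·0.8085 + (17/74)·0.6250 + (23/74)·0.7442 + (12/74)·0.4615 = 0.690

0.690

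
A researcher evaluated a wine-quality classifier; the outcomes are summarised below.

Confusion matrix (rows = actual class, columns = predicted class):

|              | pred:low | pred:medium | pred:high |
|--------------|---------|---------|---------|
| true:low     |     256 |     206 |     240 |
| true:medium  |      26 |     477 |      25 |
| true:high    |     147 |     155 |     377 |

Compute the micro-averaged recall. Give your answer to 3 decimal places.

Micro-averaging pools counts across classes: ΣTP=1110, ΣFP=799, ΣFN=799.
Micro-recall = TP/(TP+FN) on pooled counts = 0.581 (equals overall accuracy in single-label multiclass).

0.581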